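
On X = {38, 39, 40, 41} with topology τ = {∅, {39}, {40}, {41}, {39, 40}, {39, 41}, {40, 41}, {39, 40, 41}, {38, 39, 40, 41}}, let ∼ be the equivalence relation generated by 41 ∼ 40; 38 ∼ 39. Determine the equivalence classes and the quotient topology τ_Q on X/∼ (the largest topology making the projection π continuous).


X/∼ = {[38=39], [40=41]}; |τ_Q| = 3.

Equivalence classes: [38=39], [40=41].
Quotient map π: X → X/∼ sends 38 ↦ [38=39], 39 ↦ [38=39], 40 ↦ [40=41], 41 ↦ [40=41].
For each subset V ⊆ X/∼, compute π^{-1}(V) ⊆ X and check whether π^{-1}(V) ∈ τ. V is open in τ_Q iff π^{-1}(V) ∈ τ.
  V = {}: π^{-1}(V) = ∅ ∈ τ ✓.
  V = {[38=39]}: π^{-1}(V) = {38, 39} ∉ τ ✗.
  V = {[40=41]}: π^{-1}(V) = {40, 41} ∈ τ ✓.
  V = {[38=39], [40=41]}: π^{-1}(V) = {38, 39, 40, 41} ∈ τ ✓.
Open sets in the quotient: τ_Q = {{}, {[40=41]}, {[38=39], [40=41]}} (3 elements).


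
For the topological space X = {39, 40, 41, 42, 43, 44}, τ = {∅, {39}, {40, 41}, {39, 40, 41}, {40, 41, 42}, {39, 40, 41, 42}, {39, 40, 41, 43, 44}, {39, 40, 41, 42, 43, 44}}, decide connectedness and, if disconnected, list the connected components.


(X, τ) is connected.

Find clopen sets (U ∈ τ with X ∖ U ∈ τ):
  U = ∅, X ∖ U = {39, 40, 41, 42, 43, 44} — both open, so U is clopen.
  U = {39, 40, 41, 42, 43, 44}, X ∖ U = ∅ — both open, so U is clopen.
Only trivial clopens (∅ and X) exist, so (X, τ) is connected.
Compute connected components by grouping points that agree on all clopens:
  component: {39, 40, 41, 42, 43, 44}


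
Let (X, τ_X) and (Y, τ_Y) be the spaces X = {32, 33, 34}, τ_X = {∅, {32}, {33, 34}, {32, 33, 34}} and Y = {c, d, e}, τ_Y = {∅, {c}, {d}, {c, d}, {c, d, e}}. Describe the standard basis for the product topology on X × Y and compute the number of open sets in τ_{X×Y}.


Basis B = {∅ × ∅, {32} × {c}, {32} × {d}, {32} × {c, d}, {33, 34} × {c}, {33, 34} × {d}, {32} × {c, d, e}, {32, 33, 34} × {c}, {32, 33, 34} × {d}, {33, 34} × {c, d}, {32, 33, 34} × {c, d}, {33, 34} × {c, d, e}, {32, 33, 34} × {c, d, e}}; |τ_{X×Y}| = 25.

Enumerate products U × V with U ∈ τ_X, V ∈ τ_Y (deduplicated):
  ∅ × ∅ = {} (∅)
  {32} × {c} = {(32,c)}
  {32} × {d} = {(32,d)}
  {32} × {c, d} = {(32,c), (32,d)}
  {33, 34} × {c} = {(33,c), (34,c)}
  {33, 34} × {d} = {(33,d), (34,d)}
  {32} × {c, d, e} = {(32,c), (32,d), (32,e)}
  {32, 33, 34} × {c} = {(32,c), (33,c), (34,c)}
  {32, 33, 34} × {d} = {(32,d), (33,d), (34,d)}
  {33, 34} × {c, d} = {(33,c), (33,d), (34,c), (34,d)}
  {32, 33, 34} × {c, d} = {(32,c), (32,d), (33,c), (33,d), (34,c), (34,d)}
  {33, 34} × {c, d, e} = {(33,c), (33,d), (33,e), (34,c), (34,d), (34,e)}
  {32, 33, 34} × {c, d, e} = {(32,c), (32,d), (32,e), (33,c), (33,d), (33,e), (34,c), (34,d), (34,e)}
These 13 distinct sets form the basis B.
Close under arbitrary unions to get τ_{X×Y}; counting gives |τ_{X×Y}| = 25.


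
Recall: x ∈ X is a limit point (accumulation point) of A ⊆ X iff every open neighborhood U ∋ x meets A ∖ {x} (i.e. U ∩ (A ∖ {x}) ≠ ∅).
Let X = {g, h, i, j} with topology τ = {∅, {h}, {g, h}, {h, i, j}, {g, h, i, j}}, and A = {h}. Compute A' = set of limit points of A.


A' = {g, i, j}

For each x ∈ X, list the open sets U ∈ τ with x ∈ U, then check whether U ∩ (A ∖ {x}) ≠ ∅ for every such U.
  x = g: opens ∋ x are {g, h}, {g, h, i, j}; each meets A ∖ {g}, so x IS a limit point.
  x = h: open {h} ∋ x has {h} ∩ (A ∖ {h}) = ∅, so x is NOT a limit point.
  x = i: opens ∋ x are {h, i, j}, {g, h, i, j}; each meets A ∖ {i}, so x IS a limit point.
  x = j: opens ∋ x are {h, i, j}, {g, h, i, j}; each meets A ∖ {j}, so x IS a limit point.
Collecting: A' = {g, i, j}.


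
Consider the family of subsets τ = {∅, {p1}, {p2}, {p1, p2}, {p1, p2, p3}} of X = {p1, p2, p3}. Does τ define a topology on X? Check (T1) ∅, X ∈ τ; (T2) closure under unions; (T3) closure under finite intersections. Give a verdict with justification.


τ IS a topology on X.

Axiom (T1): ∅ ∈ τ? Yes; X ∈ τ? Yes.
Axiom (T2/T3): check pairwise unions and intersections of members of τ.
All pairwise intersections and unions checked — each lies in τ. Therefore τ satisfies (T1), (T2), (T3): it IS a topology on X.


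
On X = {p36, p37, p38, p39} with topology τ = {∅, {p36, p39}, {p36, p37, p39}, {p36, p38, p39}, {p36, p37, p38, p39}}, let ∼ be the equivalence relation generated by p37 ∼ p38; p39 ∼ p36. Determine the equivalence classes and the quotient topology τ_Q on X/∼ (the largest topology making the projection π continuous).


X/∼ = {[p36=p39], [p37=p38]}; |τ_Q| = 3.

Equivalence classes: [p36=p39], [p37=p38].
Quotient map π: X → X/∼ sends p36 ↦ [p36=p39], p37 ↦ [p37=p38], p38 ↦ [p37=p38], p39 ↦ [p36=p39].
For each subset V ⊆ X/∼, compute π^{-1}(V) ⊆ X and check whether π^{-1}(V) ∈ τ. V is open in τ_Q iff π^{-1}(V) ∈ τ.
  V = {}: π^{-1}(V) = ∅ ∈ τ ✓.
  V = {[p36=p39]}: π^{-1}(V) = {p36, p39} ∈ τ ✓.
  V = {[p37=p38]}: π^{-1}(V) = {p37, p38} ∉ τ ✗.
  V = {[p36=p39], [p37=p38]}: π^{-1}(V) = {p36, p37, p38, p39} ∈ τ ✓.
Open sets in the quotient: τ_Q = {{}, {[p36=p39]}, {[p36=p39], [p37=p38]}} (3 elements).


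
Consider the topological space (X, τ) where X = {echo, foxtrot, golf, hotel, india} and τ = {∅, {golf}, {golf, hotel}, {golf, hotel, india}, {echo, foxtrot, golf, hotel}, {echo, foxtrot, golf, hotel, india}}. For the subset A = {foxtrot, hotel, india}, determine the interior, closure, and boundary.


int(A) = ∅, cl(A) = {echo, foxtrot, hotel, india}, ∂A = {echo, foxtrot, hotel, india}.

Closed sets in (X, τ) are complements of opens:
  closed(X, τ) = {∅, {india}, {echo, foxtrot}, {echo, foxtrot, india}, {echo, foxtrot, hotel, india}, {echo, foxtrot, golf, hotel, india}}.
int(A) = ⋃ {U ∈ τ : U ⊆ A}. Opens contained in A: ∅.
Taking the union of these: int(A) = ∅.
cl(A) = ⋂ {C closed : A ⊆ C}. Closed sets containing A: {echo, foxtrot, hotel, india}, {echo, foxtrot, golf, hotel, india}.
Intersecting these: cl(A) = {echo, foxtrot, hotel, india}.
∂A = cl(A) ∖ int(A) = {echo, foxtrot, hotel, india} ∖ ∅ = {echo, foxtrot, hotel, india}.


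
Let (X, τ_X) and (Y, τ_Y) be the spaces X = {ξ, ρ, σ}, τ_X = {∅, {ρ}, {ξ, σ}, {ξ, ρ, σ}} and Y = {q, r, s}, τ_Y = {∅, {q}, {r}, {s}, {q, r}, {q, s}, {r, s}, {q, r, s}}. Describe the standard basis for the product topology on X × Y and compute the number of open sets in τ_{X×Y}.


Basis B = {∅ × ∅, {ρ} × {q}, {ρ} × {r}, {ρ} × {s}, {ξ, σ} × {q}, {ξ, σ} × {r}, {ξ, σ} × {s}, {ρ} × {q, r}, {ρ} × {q, s}, {ρ} × {r, s}, {ξ, ρ, σ} × {q}, {ξ, ρ, σ} × {r}, {ξ, ρ, σ} × {s}, {ρ} × {q, r, s}, {ξ, σ} × {q, r}, {ξ, σ} × {q, s}, {ξ, σ} × {r, s}, {ξ, σ} × {q, r, s}, {ξ, ρ, σ} × {q, r}, {ξ, ρ, σ} × {q, s}, {ξ, ρ, σ} × {r, s}, {ξ, ρ, σ} × {q, r, s}}; |τ_{X×Y}| = 64.

Enumerate products U × V with U ∈ τ_X, V ∈ τ_Y (deduplicated):
  ∅ × ∅ = {} (∅)
  {ρ} × {q} = {(ρ,q)}
  {ρ} × {r} = {(ρ,r)}
  {ρ} × {s} = {(ρ,s)}
  {ξ, σ} × {q} = {(ξ,q), (σ,q)}
  {ξ, σ} × {r} = {(ξ,r), (σ,r)}
  {ξ, σ} × {s} = {(ξ,s), (σ,s)}
  {ρ} × {q, r} = {(ρ,q), (ρ,r)}
  {ρ} × {q, s} = {(ρ,q), (ρ,s)}
  {ρ} × {r, s} = {(ρ,r), (ρ,s)}
  {ξ, ρ, σ} × {q} = {(ξ,q), (ρ,q), (σ,q)}
  {ξ, ρ, σ} × {r} = {(ξ,r), (ρ,r), (σ,r)}
  {ξ, ρ, σ} × {s} = {(ξ,s), (ρ,s), (σ,s)}
  {ρ} × {q, r, s} = {(ρ,q), (ρ,r), (ρ,s)}
  {ξ, σ} × {q, r} = {(ξ,q), (ξ,r), (σ,q), (σ,r)}
  {ξ, σ} × {q, s} = {(ξ,q), (ξ,s), (σ,q), (σ,s)}
  {ξ, σ} × {r, s} = {(ξ,r), (ξ,s), (σ,r), (σ,s)}
  {ξ, σ} × {q, r, s} = {(ξ,q), (ξ,r), (ξ,s), (σ,q), (σ,r), (σ,s)}
  {ξ, ρ, σ} × {q, r} = {(ξ,q), (ξ,r), (ρ,q), (ρ,r), (σ,q), (σ,r)}
  {ξ, ρ, σ} × {q, s} = {(ξ,q), (ξ,s), (ρ,q), (ρ,s), (σ,q), (σ,s)}
  {ξ, ρ, σ} × {r, s} = {(ξ,r), (ξ,s), (ρ,r), (ρ,s), (σ,r), (σ,s)}
  {ξ, ρ, σ} × {q, r, s} = {(ξ,q), (ξ,r), (ξ,s), (ρ,q), (ρ,r), (ρ,s), (σ,q), (σ,r), (σ,s)}
These 22 distinct sets form the basis B.
Close under arbitrary unions to get τ_{X×Y}; counting gives |τ_{X×Y}| = 64.


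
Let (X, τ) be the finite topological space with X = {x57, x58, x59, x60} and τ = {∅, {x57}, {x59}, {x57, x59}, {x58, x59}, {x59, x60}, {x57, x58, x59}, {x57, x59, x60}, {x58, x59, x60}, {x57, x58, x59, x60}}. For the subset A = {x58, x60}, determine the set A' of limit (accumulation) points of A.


A' = ∅

For each x ∈ X, list the open sets U ∈ τ with x ∈ U, then check whether U ∩ (A ∖ {x}) ≠ ∅ for every such U.
  x = x57: open {x57} ∋ x has {x57} ∩ (A ∖ {x57}) = ∅, so x is NOT a limit point.
  x = x58: open {x58, x59} ∋ x has {x58, x59} ∩ (A ∖ {x58}) = ∅, so x is NOT a limit point.
  x = x59: open {x59} ∋ x has {x59} ∩ (A ∖ {x59}) = ∅, so x is NOT a limit point.
  x = x60: open {x59, x60} ∋ x has {x59, x60} ∩ (A ∖ {x60}) = ∅, so x is NOT a limit point.
Collecting: A' = ∅.


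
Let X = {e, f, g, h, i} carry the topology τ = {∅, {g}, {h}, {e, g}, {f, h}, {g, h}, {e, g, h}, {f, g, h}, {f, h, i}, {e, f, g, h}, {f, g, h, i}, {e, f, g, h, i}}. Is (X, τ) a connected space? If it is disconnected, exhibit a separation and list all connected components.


(X, τ) is disconnected; components = [{e, g}, {f, h, i}].

Find clopen sets (U ∈ τ with X ∖ U ∈ τ):
  U = ∅, X ∖ U = {e, f, g, h, i} — both open, so U is clopen.
  U = {e, g}, X ∖ U = {f, h, i} — both open, so U is clopen.
  U = {f, h, i}, X ∖ U = {e, g} — both open, so U is clopen.
  U = {e, f, g, h, i}, X ∖ U = ∅ — both open, so U is clopen.
Nontrivial clopen(s) exist: e.g. {e, g}. So (X, τ) is disconnected.
Compute connected components by grouping points that agree on all clopens:
  component: {e, g}
  component: {f, h, i}


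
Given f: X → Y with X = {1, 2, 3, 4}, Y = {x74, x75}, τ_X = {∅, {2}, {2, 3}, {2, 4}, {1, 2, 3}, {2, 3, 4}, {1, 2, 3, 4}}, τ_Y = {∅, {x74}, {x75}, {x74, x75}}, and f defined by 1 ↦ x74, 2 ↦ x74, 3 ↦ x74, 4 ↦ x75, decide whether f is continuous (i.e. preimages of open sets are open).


f is NOT continuous.

Compute f^{-1}(U) for each U ∈ τ_Y:
  U = ∅: f^{-1}(U) = ∅ ∈ τ_X ✓.
  U = {x74}: f^{-1}(U) = {1, 2, 3} ∈ τ_X ✓.
  U = {x75}: f^{-1}(U) = {4} ∉ τ_X ✗.
  U = {x74, x75}: f^{-1}(U) = {1, 2, 3, 4} ∈ τ_X ✓.
Found U = {x75} with f^{-1}(U) = {4} not in τ_X. Therefore f is NOT continuous.


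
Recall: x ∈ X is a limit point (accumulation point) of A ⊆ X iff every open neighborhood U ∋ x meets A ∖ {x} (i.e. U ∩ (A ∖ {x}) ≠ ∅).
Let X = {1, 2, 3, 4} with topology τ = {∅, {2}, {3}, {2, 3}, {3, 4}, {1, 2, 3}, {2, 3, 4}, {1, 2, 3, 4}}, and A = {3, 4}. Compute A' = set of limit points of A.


A' = {1, 4}

For each x ∈ X, list the open sets U ∈ τ with x ∈ U, then check whether U ∩ (A ∖ {x}) ≠ ∅ for every such U.
  x = 1: opens ∋ x are {1, 2, 3}, {1, 2, 3, 4}; each meets A ∖ {1}, so x IS a limit point.
  x = 2: open {2} ∋ x has {2} ∩ (A ∖ {2}) = ∅, so x is NOT a limit point.
  x = 3: open {3} ∋ x has {3} ∩ (A ∖ {3}) = ∅, so x is NOT a limit point.
  x = 4: opens ∋ x are {3, 4}, {2, 3, 4}, {1, 2, 3, 4}; each meets A ∖ {4}, so x IS a limit point.
Collecting: A' = {1, 4}.


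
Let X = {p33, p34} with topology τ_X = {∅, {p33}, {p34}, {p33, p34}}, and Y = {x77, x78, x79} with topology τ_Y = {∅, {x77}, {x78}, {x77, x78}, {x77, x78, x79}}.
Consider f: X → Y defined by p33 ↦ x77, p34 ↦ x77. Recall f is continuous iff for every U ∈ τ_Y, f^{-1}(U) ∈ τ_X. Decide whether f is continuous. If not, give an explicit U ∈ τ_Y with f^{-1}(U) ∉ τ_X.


f IS continuous.

Compute f^{-1}(U) for each U ∈ τ_Y:
  U = ∅: f^{-1}(U) = ∅ ∈ τ_X ✓.
  U = {x77}: f^{-1}(U) = {p33, p34} ∈ τ_X ✓.
  U = {x78}: f^{-1}(U) = ∅ ∈ τ_X ✓.
  U = {x77, x78}: f^{-1}(U) = {p33, p34} ∈ τ_X ✓.
  U = {x77, x78, x79}: f^{-1}(U) = {p33, p34} ∈ τ_X ✓.
Every preimage lies in τ_X, so f IS continuous.


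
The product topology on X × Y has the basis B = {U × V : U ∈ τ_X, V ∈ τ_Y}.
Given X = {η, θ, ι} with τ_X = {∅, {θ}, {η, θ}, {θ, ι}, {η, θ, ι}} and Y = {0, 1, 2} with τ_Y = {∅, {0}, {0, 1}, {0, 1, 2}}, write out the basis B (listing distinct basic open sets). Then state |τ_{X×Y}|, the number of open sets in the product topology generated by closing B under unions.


Basis B = {∅ × ∅, {θ} × {0}, {η, θ} × {0}, {θ} × {0, 1}, {θ, ι} × {0}, {η, θ, ι} × {0}, {θ} × {0, 1, 2}, {η, θ} × {0, 1}, {θ, ι} × {0, 1}, {η, θ} × {0, 1, 2}, {η, θ, ι} × {0, 1}, {θ, ι} × {0, 1, 2}, {η, θ, ι} × {0, 1, 2}}; |τ_{X×Y}| = 30.

Enumerate products U × V with U ∈ τ_X, V ∈ τ_Y (deduplicated):
  ∅ × ∅ = {} (∅)
  {θ} × {0} = {(θ,0)}
  {η, θ} × {0} = {(η,0), (θ,0)}
  {θ} × {0, 1} = {(θ,0), (θ,1)}
  {θ, ι} × {0} = {(θ,0), (ι,0)}
  {η, θ, ι} × {0} = {(η,0), (θ,0), (ι,0)}
  {θ} × {0, 1, 2} = {(θ,0), (θ,1), (θ,2)}
  {η, θ} × {0, 1} = {(η,0), (η,1), (θ,0), (θ,1)}
  {θ, ι} × {0, 1} = {(θ,0), (θ,1), (ι,0), (ι,1)}
  {η, θ} × {0, 1, 2} = {(η,0), (η,1), (η,2), (θ,0), (θ,1), (θ,2)}
  {η, θ, ι} × {0, 1} = {(η,0), (η,1), (θ,0), (θ,1), (ι,0), (ι,1)}
  {θ, ι} × {0, 1, 2} = {(θ,0), (θ,1), (θ,2), (ι,0), (ι,1), (ι,2)}
  {η, θ, ι} × {0, 1, 2} = {(η,0), (η,1), (η,2), (θ,0), (θ,1), (θ,2), (ι,0), (ι,1), (ι,2)}
These 13 distinct sets form the basis B.
Close under arbitrary unions to get τ_{X×Y}; counting gives |τ_{X×Y}| = 30.


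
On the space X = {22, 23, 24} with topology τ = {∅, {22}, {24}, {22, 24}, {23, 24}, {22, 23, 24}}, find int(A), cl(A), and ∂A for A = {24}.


int(A) = {24}, cl(A) = {23, 24}, ∂A = {23}.

Closed sets in (X, τ) are complements of opens:
  closed(X, τ) = {∅, {22}, {23}, {22, 23}, {23, 24}, {22, 23, 24}}.
int(A) = ⋃ {U ∈ τ : U ⊆ A}. Opens contained in A: ∅, {24}.
Taking the union of these: int(A) = {24}.
cl(A) = ⋂ {C closed : A ⊆ C}. Closed sets containing A: {23, 24}, {22, 23, 24}.
Intersecting these: cl(A) = {23, 24}.
∂A = cl(A) ∖ int(A) = {23, 24} ∖ {24} = {23}.


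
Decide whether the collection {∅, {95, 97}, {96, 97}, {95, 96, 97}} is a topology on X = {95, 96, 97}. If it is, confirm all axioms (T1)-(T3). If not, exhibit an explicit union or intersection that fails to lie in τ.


τ is NOT a topology on X.

Axiom (T1): ∅ ∈ τ? Yes; X ∈ τ? Yes.
Axiom (T2/T3): check pairwise unions and intersections of members of τ.
Counterexample for (T3): {95, 97} ∩ {96, 97} = {97} ∉ τ. Therefore τ is NOT a topology.


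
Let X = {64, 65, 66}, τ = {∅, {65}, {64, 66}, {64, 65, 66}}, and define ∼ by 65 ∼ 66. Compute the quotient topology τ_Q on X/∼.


X/∼ = {[64], [65=66]}; |τ_Q| = 2.

Equivalence classes: [64], [65=66].
Quotient map π: X → X/∼ sends 64 ↦ [64], 65 ↦ [65=66], 66 ↦ [65=66].
For each subset V ⊆ X/∼, compute π^{-1}(V) ⊆ X and check whether π^{-1}(V) ∈ τ. V is open in τ_Q iff π^{-1}(V) ∈ τ.
  V = {}: π^{-1}(V) = ∅ ∈ τ ✓.
  V = {[64]}: π^{-1}(V) = {64} ∉ τ ✗.
  V = {[65=66]}: π^{-1}(V) = {65, 66} ∉ τ ✗.
  V = {[64], [65=66]}: π^{-1}(V) = {64, 65, 66} ∈ τ ✓.
Open sets in the quotient: τ_Q = {{}, {[64], [65=66]}} (2 elements).


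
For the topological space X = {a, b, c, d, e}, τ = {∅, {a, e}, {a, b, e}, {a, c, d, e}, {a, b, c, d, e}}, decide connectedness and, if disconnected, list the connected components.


(X, τ) is connected.

Find clopen sets (U ∈ τ with X ∖ U ∈ τ):
  U = ∅, X ∖ U = {a, b, c, d, e} — both open, so U is clopen.
  U = {a, b, c, d, e}, X ∖ U = ∅ — both open, so U is clopen.
Only trivial clopens (∅ and X) exist, so (X, τ) is connected.
Compute connected components by grouping points that agree on all clopens:
  component: {a, b, c, d, e}


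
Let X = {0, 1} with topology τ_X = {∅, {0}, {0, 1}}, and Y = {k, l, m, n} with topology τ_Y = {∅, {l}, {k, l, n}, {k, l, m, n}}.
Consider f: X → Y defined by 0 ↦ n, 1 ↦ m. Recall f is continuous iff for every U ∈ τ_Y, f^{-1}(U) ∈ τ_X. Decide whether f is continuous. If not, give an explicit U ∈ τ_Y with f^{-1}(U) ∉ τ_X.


f IS continuous.

Compute f^{-1}(U) for each U ∈ τ_Y:
  U = ∅: f^{-1}(U) = ∅ ∈ τ_X ✓.
  U = {l}: f^{-1}(U) = ∅ ∈ τ_X ✓.
  U = {k, l, n}: f^{-1}(U) = {0} ∈ τ_X ✓.
  U = {k, l, m, n}: f^{-1}(U) = {0, 1} ∈ τ_X ✓.
Every preimage lies in τ_X, so f IS continuous.


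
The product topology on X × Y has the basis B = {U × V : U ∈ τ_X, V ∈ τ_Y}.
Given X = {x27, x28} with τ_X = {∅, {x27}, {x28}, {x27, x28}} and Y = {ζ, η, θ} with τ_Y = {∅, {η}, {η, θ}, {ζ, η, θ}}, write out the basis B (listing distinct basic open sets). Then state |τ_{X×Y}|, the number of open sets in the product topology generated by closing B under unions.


Basis B = {∅ × ∅, {x27} × {η}, {x28} × {η}, {x27} × {η, θ}, {x27, x28} × {η}, {x28} × {η, θ}, {x27} × {ζ, η, θ}, {x28} × {ζ, η, θ}, {x27, x28} × {η, θ}, {x27, x28} × {ζ, η, θ}}; |τ_{X×Y}| = 16.

Enumerate products U × V with U ∈ τ_X, V ∈ τ_Y (deduplicated):
  ∅ × ∅ = {} (∅)
  {x27} × {η} = {(x27,η)}
  {x28} × {η} = {(x28,η)}
  {x27} × {η, θ} = {(x27,η), (x27,θ)}
  {x27, x28} × {η} = {(x27,η), (x28,η)}
  {x28} × {η, θ} = {(x28,η), (x28,θ)}
  {x27} × {ζ, η, θ} = {(x27,ζ), (x27,η), (x27,θ)}
  {x28} × {ζ, η, θ} = {(x28,ζ), (x28,η), (x28,θ)}
  {x27, x28} × {η, θ} = {(x27,η), (x27,θ), (x28,η), (x28,θ)}
  {x27, x28} × {ζ, η, θ} = {(x27,ζ), (x27,η), (x27,θ), (x28,ζ), (x28,η), (x28,θ)}
These 10 distinct sets form the basis B.
Close under arbitrary unions to get τ_{X×Y}; counting gives |τ_{X×Y}| = 16.


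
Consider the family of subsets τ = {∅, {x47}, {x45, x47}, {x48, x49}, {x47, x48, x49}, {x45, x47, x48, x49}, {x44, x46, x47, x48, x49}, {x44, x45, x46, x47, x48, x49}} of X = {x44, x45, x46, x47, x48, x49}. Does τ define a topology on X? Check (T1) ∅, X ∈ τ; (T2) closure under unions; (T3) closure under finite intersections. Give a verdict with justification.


τ IS a topology on X.

Axiom (T1): ∅ ∈ τ? Yes; X ∈ τ? Yes.
Axiom (T2/T3): check pairwise unions and intersections of members of τ.
All pairwise intersections and unions checked — each lies in τ. Therefore τ satisfies (T1), (T2), (T3): it IS a topology on X.


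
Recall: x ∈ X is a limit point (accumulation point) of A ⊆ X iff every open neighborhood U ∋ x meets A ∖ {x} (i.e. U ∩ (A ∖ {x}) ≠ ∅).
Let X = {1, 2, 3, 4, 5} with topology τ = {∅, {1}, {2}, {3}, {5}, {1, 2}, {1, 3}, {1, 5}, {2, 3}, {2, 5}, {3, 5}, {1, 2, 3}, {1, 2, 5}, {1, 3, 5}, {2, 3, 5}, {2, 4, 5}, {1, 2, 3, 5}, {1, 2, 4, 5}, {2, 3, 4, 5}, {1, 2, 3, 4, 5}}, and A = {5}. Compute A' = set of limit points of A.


A' = {4}

For each x ∈ X, list the open sets U ∈ τ with x ∈ U, then check whether U ∩ (A ∖ {x}) ≠ ∅ for every such U.
  x = 1: open {1} ∋ x has {1} ∩ (A ∖ {1}) = ∅, so x is NOT a limit point.
  x = 2: open {2} ∋ x has {2} ∩ (A ∖ {2}) = ∅, so x is NOT a limit point.
  x = 3: open {3} ∋ x has {3} ∩ (A ∖ {3}) = ∅, so x is NOT a limit point.
  x = 4: opens ∋ x are {2, 4, 5}, {1, 2, 4, 5}, {2, 3, 4, 5}, {1, 2, 3, 4, 5}; each meets A ∖ {4}, so x IS a limit point.
  x = 5: open {5} ∋ x has {5} ∩ (A ∖ {5}) = ∅, so x is NOT a limit point.
Collecting: A' = {4}.


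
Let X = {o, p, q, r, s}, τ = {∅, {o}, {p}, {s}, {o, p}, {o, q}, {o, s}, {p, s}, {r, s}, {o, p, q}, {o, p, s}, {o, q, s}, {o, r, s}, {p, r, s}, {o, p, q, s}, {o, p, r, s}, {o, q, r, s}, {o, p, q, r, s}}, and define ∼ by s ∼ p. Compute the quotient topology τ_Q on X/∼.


X/∼ = {[o], [p=s], [q], [r]}; |τ_Q| = 9.

Equivalence classes: [o], [p=s], [q], [r].
Quotient map π: X → X/∼ sends o ↦ [o], p ↦ [p=s], q ↦ [q], r ↦ [r], s ↦ [p=s].
For each subset V ⊆ X/∼, compute π^{-1}(V) ⊆ X and check whether π^{-1}(V) ∈ τ. V is open in τ_Q iff π^{-1}(V) ∈ τ.
  V = {}: π^{-1}(V) = ∅ ∈ τ ✓.
  V = {[o]}: π^{-1}(V) = {o} ∈ τ ✓.
  V = {[p=s]}: π^{-1}(V) = {p, s} ∈ τ ✓.
  V = {[o], [p=s]}: π^{-1}(V) = {o, p, s} ∈ τ ✓.
  V = {[q]}: π^{-1}(V) = {q} ∉ τ ✗.
  V = {[o], [q]}: π^{-1}(V) = {o, q} ∈ τ ✓.
  V = {[p=s], [q]}: π^{-1}(V) = {p, q, s} ∉ τ ✗.
  V = {[o], [p=s], [q]}: π^{-1}(V) = {o, p, q, s} ∈ τ ✓.
  V = {[r]}: π^{-1}(V) = {r} ∉ τ ✗.
  V = {[o], [r]}: π^{-1}(V) = {o, r} ∉ τ ✗.
  V = {[p=s], [r]}: π^{-1}(V) = {p, r, s} ∈ τ ✓.
  V = {[o], [p=s], [r]}: π^{-1}(V) = {o, p, r, s} ∈ τ ✓.
  V = {[q], [r]}: π^{-1}(V) = {q, r} ∉ τ ✗.
  V = {[o], [q], [r]}: π^{-1}(V) = {o, q, r} ∉ τ ✗.
  V = {[p=s], [q], [r]}: π^{-1}(V) = {p, q, r, s} ∉ τ ✗.
  V = {[o], [p=s], [q], [r]}: π^{-1}(V) = {o, p, q, r, s} ∈ τ ✓.
Open sets in the quotient: τ_Q = {{}, {[o]}, {[p=s]}, {[o], [p=s]}, {[o], [q]}, {[o], [p=s], [q]}, {[p=s], [r]}, {[o], [p=s], [r]}, {[o], [p=s], [q], [r]}} (9 elements).


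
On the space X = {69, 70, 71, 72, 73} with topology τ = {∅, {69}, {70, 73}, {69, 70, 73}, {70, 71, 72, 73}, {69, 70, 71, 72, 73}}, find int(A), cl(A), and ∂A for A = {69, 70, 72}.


int(A) = {69}, cl(A) = {69, 70, 71, 72, 73}, ∂A = {70, 71, 72, 73}.

Closed sets in (X, τ) are complements of opens:
  closed(X, τ) = {∅, {69}, {71, 72}, {69, 71, 72}, {70, 71, 72, 73}, {69, 70, 71, 72, 73}}.
int(A) = ⋃ {U ∈ τ : U ⊆ A}. Opens contained in A: ∅, {69}.
Taking the union of these: int(A) = {69}.
cl(A) = ⋂ {C closed : A ⊆ C}. Closed sets containing A: {69, 70, 71, 72, 73}.
Intersecting these: cl(A) = {69, 70, 71, 72, 73}.
∂A = cl(A) ∖ int(A) = {69, 70, 71, 72, 73} ∖ {69} = {70, 71, 72, 73}.


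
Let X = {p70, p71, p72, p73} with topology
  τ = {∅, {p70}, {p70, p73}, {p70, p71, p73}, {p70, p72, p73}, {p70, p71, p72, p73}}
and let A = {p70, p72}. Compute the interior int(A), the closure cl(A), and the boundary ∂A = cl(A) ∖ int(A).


int(A) = {p70}, cl(A) = {p70, p71, p72, p73}, ∂A = {p71, p72, p73}.

Closed sets in (X, τ) are complements of opens:
  closed(X, τ) = {∅, {p71}, {p72}, {p71, p72}, {p71, p72, p73}, {p70, p71, p72, p73}}.
int(A) = ⋃ {U ∈ τ : U ⊆ A}. Opens contained in A: ∅, {p70}.
Taking the union of these: int(A) = {p70}.
cl(A) = ⋂ {C closed : A ⊆ C}. Closed sets containing A: {p70, p71, p72, p73}.
Intersecting these: cl(A) = {p70, p71, p72, p73}.
∂A = cl(A) ∖ int(A) = {p70, p71, p72, p73} ∖ {p70} = {p71, p72, p73}.


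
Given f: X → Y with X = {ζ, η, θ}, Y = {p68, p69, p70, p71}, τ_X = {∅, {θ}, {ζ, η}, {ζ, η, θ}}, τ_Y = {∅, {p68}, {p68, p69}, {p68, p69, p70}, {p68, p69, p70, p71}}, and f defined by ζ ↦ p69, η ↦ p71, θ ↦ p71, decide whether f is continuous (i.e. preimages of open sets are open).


f is NOT continuous.

Compute f^{-1}(U) for each U ∈ τ_Y:
  U = ∅: f^{-1}(U) = ∅ ∈ τ_X ✓.
  U = {p68}: f^{-1}(U) = ∅ ∈ τ_X ✓.
  U = {p68, p69}: f^{-1}(U) = {ζ} ∉ τ_X ✗.
  U = {p68, p69, p70}: f^{-1}(U) = {ζ} ∉ τ_X ✗.
  U = {p68, p69, p70, p71}: f^{-1}(U) = {ζ, η, θ} ∈ τ_X ✓.
Found U = {p68, p69} with f^{-1}(U) = {ζ} not in τ_X. Therefore f is NOT continuous.


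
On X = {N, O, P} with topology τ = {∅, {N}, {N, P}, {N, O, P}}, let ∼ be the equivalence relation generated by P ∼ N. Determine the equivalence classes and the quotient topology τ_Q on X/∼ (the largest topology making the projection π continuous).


X/∼ = {[N=P], [O]}; |τ_Q| = 3.

Equivalence classes: [N=P], [O].
Quotient map π: X → X/∼ sends N ↦ [N=P], O ↦ [O], P ↦ [N=P].
For each subset V ⊆ X/∼, compute π^{-1}(V) ⊆ X and check whether π^{-1}(V) ∈ τ. V is open in τ_Q iff π^{-1}(V) ∈ τ.
  V = {}: π^{-1}(V) = ∅ ∈ τ ✓.
  V = {[N=P]}: π^{-1}(V) = {N, P} ∈ τ ✓.
  V = {[O]}: π^{-1}(V) = {O} ∉ τ ✗.
  V = {[N=P], [O]}: π^{-1}(V) = {N, O, P} ∈ τ ✓.
Open sets in the quotient: τ_Q = {{}, {[N=P]}, {[N=P], [O]}} (3 elements).


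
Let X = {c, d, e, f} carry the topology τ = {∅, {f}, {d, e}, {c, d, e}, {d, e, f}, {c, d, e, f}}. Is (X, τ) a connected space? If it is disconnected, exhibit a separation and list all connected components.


(X, τ) is disconnected; components = [{f}, {c, d, e}].

Find clopen sets (U ∈ τ with X ∖ U ∈ τ):
  U = ∅, X ∖ U = {c, d, e, f} — both open, so U is clopen.
  U = {f}, X ∖ U = {c, d, e} — both open, so U is clopen.
  U = {c, d, e}, X ∖ U = {f} — both open, so U is clopen.
  U = {c, d, e, f}, X ∖ U = ∅ — both open, so U is clopen.
Nontrivial clopen(s) exist: e.g. {f}. So (X, τ) is disconnected.
Compute connected components by grouping points that agree on all clopens:
  component: {f}
  component: {c, d, e}


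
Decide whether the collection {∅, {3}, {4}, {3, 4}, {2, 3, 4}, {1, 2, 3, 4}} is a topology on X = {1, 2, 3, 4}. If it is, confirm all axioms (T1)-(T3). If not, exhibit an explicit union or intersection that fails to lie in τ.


τ IS a topology on X.

Axiom (T1): ∅ ∈ τ? Yes; X ∈ τ? Yes.
Axiom (T2/T3): check pairwise unions and intersections of members of τ.
All pairwise intersections and unions checked — each lies in τ. Therefore τ satisfies (T1), (T2), (T3): it IS a topology on X.


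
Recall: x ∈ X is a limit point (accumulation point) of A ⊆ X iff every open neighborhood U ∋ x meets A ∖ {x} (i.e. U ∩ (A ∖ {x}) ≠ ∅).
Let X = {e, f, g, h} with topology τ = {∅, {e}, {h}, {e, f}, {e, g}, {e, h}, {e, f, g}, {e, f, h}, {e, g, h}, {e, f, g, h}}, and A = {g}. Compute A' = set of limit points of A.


A' = ∅

For each x ∈ X, list the open sets U ∈ τ with x ∈ U, then check whether U ∩ (A ∖ {x}) ≠ ∅ for every such U.
  x = e: open {e} ∋ x has {e} ∩ (A ∖ {e}) = ∅, so x is NOT a limit point.
  x = f: open {e, f} ∋ x has {e, f} ∩ (A ∖ {f}) = ∅, so x is NOT a limit point.
  x = g: open {e, g} ∋ x has {e, g} ∩ (A ∖ {g}) = ∅, so x is NOT a limit point.
  x = h: open {h} ∋ x has {h} ∩ (A ∖ {h}) = ∅, so x is NOT a limit point.
Collecting: A' = ∅.


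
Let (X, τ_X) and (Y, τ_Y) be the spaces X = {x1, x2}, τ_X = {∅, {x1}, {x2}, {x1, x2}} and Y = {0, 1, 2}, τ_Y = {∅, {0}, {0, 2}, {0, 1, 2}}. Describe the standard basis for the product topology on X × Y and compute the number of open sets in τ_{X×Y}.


Basis B = {∅ × ∅, {x1} × {0}, {x2} × {0}, {x1} × {0, 2}, {x1, x2} × {0}, {x2} × {0, 2}, {x1} × {0, 1, 2}, {x2} × {0, 1, 2}, {x1, x2} × {0, 2}, {x1, x2} × {0, 1, 2}}; |τ_{X×Y}| = 16.

Enumerate products U × V with U ∈ τ_X, V ∈ τ_Y (deduplicated):
  ∅ × ∅ = {} (∅)
  {x1} × {0} = {(x1,0)}
  {x2} × {0} = {(x2,0)}
  {x1} × {0, 2} = {(x1,0), (x1,2)}
  {x1, x2} × {0} = {(x1,0), (x2,0)}
  {x2} × {0, 2} = {(x2,0), (x2,2)}
  {x1} × {0, 1, 2} = {(x1,0), (x1,1), (x1,2)}
  {x2} × {0, 1, 2} = {(x2,0), (x2,1), (x2,2)}
  {x1, x2} × {0, 2} = {(x1,0), (x1,2), (x2,0), (x2,2)}
  {x1, x2} × {0, 1, 2} = {(x1,0), (x1,1), (x1,2), (x2,0), (x2,1), (x2,2)}
These 10 distinct sets form the basis B.
Close under arbitrary unions to get τ_{X×Y}; counting gives |τ_{X×Y}| = 16.


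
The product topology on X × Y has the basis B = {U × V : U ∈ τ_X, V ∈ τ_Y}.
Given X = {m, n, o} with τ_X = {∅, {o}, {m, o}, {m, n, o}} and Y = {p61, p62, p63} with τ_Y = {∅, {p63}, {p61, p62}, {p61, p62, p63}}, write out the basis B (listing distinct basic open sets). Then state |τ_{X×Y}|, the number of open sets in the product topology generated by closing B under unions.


Basis B = {∅ × ∅, {o} × {p63}, {m, o} × {p63}, {o} × {p61, p62}, {m, n, o} × {p63}, {o} × {p61, p62, p63}, {m, o} × {p61, p62}, {m, o} × {p61, p62, p63}, {m, n, o} × {p61, p62}, {m, n, o} × {p61, p62, p63}}; |τ_{X×Y}| = 16.

Enumerate products U × V with U ∈ τ_X, V ∈ τ_Y (deduplicated):
  ∅ × ∅ = {} (∅)
  {o} × {p63} = {(o,p63)}
  {m, o} × {p63} = {(m,p63), (o,p63)}
  {o} × {p61, p62} = {(o,p61), (o,p62)}
  {m, n, o} × {p63} = {(m,p63), (n,p63), (o,p63)}
  {o} × {p61, p62, p63} = {(o,p61), (o,p62), (o,p63)}
  {m, o} × {p61, p62} = {(m,p61), (m,p62), (o,p61), (o,p62)}
  {m, o} × {p61, p62, p63} = {(m,p61), (m,p62), (m,p63), (o,p61), (o,p62), (o,p63)}
  {m, n, o} × {p61, p62} = {(m,p61), (m,p62), (n,p61), (n,p62), (o,p61), (o,p62)}
  {m, n, o} × {p61, p62, p63} = {(m,p61), (m,p62), (m,p63), (n,p61), (n,p62), (n,p63), (o,p61), (o,p62), (o,p63)}
These 10 distinct sets form the basis B.
Close under arbitrary unions to get τ_{X×Y}; counting gives |τ_{X×Y}| = 16.


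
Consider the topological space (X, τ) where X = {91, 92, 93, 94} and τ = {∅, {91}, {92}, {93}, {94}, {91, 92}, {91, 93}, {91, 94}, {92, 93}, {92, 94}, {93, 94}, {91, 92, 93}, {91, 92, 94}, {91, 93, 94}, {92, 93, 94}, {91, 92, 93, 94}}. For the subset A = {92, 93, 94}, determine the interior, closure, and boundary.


int(A) = {92, 93, 94}, cl(A) = {92, 93, 94}, ∂A = ∅.

Closed sets in (X, τ) are complements of opens:
  closed(X, τ) = {∅, {91}, {92}, {93}, {94}, {91, 92}, {91, 93}, {91, 94}, {92, 93}, {92, 94}, {93, 94}, {91, 92, 93}, {91, 92, 94}, {91, 93, 94}, {92, 93, 94}, {91, 92, 93, 94}}.
int(A) = ⋃ {U ∈ τ : U ⊆ A}. Opens contained in A: ∅, {92}, {93}, {94}, {92, 93}, {92, 94}, {93, 94}, {92, 93, 94}.
Taking the union of these: int(A) = {92, 93, 94}.
cl(A) = ⋂ {C closed : A ⊆ C}. Closed sets containing A: {92, 93, 94}, {91, 92, 93, 94}.
Intersecting these: cl(A) = {92, 93, 94}.
∂A = cl(A) ∖ int(A) = {92, 93, 94} ∖ {92, 93, 94} = ∅.


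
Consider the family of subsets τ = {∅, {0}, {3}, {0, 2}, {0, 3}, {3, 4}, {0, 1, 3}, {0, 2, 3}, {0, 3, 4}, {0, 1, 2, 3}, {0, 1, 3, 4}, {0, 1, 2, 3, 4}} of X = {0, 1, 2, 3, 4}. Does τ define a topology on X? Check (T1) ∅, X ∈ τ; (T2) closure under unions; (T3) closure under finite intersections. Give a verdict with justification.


τ is NOT a topology on X.

Axiom (T1): ∅ ∈ τ? Yes; X ∈ τ? Yes.
Axiom (T2/T3): check pairwise unions and intersections of members of τ.
Counterexample for (T2): {0, 2} ∪ {3, 4} = {0, 2, 3, 4} ∉ τ. Therefore τ is NOT a topology.


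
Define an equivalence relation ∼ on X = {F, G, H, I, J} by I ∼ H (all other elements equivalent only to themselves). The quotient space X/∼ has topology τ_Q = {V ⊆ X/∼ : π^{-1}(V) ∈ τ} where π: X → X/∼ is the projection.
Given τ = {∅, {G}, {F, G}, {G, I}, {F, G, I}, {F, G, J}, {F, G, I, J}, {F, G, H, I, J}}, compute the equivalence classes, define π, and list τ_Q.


X/∼ = {[F], [G], [H=I], [J]}; |τ_Q| = 5.

Equivalence classes: [F], [G], [H=I], [J].
Quotient map π: X → X/∼ sends F ↦ [F], G ↦ [G], H ↦ [H=I], I ↦ [H=I], J ↦ [J].
For each subset V ⊆ X/∼, compute π^{-1}(V) ⊆ X and check whether π^{-1}(V) ∈ τ. V is open in τ_Q iff π^{-1}(V) ∈ τ.
  V = {}: π^{-1}(V) = ∅ ∈ τ ✓.
  V = {[F]}: π^{-1}(V) = {F} ∉ τ ✗.
  V = {[G]}: π^{-1}(V) = {G} ∈ τ ✓.
  V = {[F], [G]}: π^{-1}(V) = {F, G} ∈ τ ✓.
  V = {[H=I]}: π^{-1}(V) = {H, I} ∉ τ ✗.
  V = {[F], [H=I]}: π^{-1}(V) = {F, H, I} ∉ τ ✗.
  V = {[G], [H=I]}: π^{-1}(V) = {G, H, I} ∉ τ ✗.
  V = {[F], [G], [H=I]}: π^{-1}(V) = {F, G, H, I} ∉ τ ✗.
  V = {[J]}: π^{-1}(V) = {J} ∉ τ ✗.
  V = {[F], [J]}: π^{-1}(V) = {F, J} ∉ τ ✗.
  V = {[G], [J]}: π^{-1}(V) = {G, J} ∉ τ ✗.
  V = {[F], [G], [J]}: π^{-1}(V) = {F, G, J} ∈ τ ✓.
  V = {[H=I], [J]}: π^{-1}(V) = {H, I, J} ∉ τ ✗.
  V = {[F], [H=I], [J]}: π^{-1}(V) = {F, H, I, J} ∉ τ ✗.
  V = {[G], [H=I], [J]}: π^{-1}(V) = {G, H, I, J} ∉ τ ✗.
  V = {[F], [G], [H=I], [J]}: π^{-1}(V) = {F, G, H, I, J} ∈ τ ✓.
Open sets in the quotient: τ_Q = {{}, {[G]}, {[F], [G]}, {[F], [G], [J]}, {[F], [G], [H=I], [J]}} (5 elements).


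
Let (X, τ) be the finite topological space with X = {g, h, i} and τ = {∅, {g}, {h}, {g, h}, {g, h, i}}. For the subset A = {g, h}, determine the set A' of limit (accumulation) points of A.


A' = {i}

For each x ∈ X, list the open sets U ∈ τ with x ∈ U, then check whether U ∩ (A ∖ {x}) ≠ ∅ for every such U.
  x = g: open {g} ∋ x has {g} ∩ (A ∖ {g}) = ∅, so x is NOT a limit point.
  x = h: open {h} ∋ x has {h} ∩ (A ∖ {h}) = ∅, so x is NOT a limit point.
  x = i: opens ∋ x are {g, h, i}; each meets A ∖ {i}, so x IS a limit point.
Collecting: A' = {i}.


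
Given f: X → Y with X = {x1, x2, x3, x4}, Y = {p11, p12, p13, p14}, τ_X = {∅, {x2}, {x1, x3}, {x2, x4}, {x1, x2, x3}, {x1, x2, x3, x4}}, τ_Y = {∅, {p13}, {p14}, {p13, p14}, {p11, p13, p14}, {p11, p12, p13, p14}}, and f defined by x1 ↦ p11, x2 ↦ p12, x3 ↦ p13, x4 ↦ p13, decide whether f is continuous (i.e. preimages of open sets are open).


f is NOT continuous.

Compute f^{-1}(U) for each U ∈ τ_Y:
  U = ∅: f^{-1}(U) = ∅ ∈ τ_X ✓.
  U = {p13}: f^{-1}(U) = {x3, x4} ∉ τ_X ✗.
  U = {p14}: f^{-1}(U) = ∅ ∈ τ_X ✓.
  U = {p13, p14}: f^{-1}(U) = {x3, x4} ∉ τ_X ✗.
  U = {p11, p13, p14}: f^{-1}(U) = {x1, x3, x4} ∉ τ_X ✗.
  U = {p11, p12, p13, p14}: f^{-1}(U) = {x1, x2, x3, x4} ∈ τ_X ✓.
Found U = {p13} with f^{-1}(U) = {x3, x4} not in τ_X. Therefore f is NOT continuous.


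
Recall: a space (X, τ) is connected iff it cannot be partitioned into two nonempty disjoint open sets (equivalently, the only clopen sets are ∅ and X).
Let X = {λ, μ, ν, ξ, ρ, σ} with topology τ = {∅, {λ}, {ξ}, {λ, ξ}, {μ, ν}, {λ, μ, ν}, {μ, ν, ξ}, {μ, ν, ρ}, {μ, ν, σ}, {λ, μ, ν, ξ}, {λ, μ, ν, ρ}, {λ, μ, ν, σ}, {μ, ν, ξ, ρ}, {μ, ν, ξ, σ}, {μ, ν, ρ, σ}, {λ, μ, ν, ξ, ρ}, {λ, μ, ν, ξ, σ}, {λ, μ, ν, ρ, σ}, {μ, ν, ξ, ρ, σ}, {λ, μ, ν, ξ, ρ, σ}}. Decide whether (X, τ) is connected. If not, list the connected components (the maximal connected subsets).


(X, τ) is disconnected; components = [{λ}, {ξ}, {μ, ν, ρ, σ}].

Find clopen sets (U ∈ τ with X ∖ U ∈ τ):
  U = ∅, X ∖ U = {λ, μ, ν, ξ, ρ, σ} — both open, so U is clopen.
  U = {λ}, X ∖ U = {μ, ν, ξ, ρ, σ} — both open, so U is clopen.
  U = {ξ}, X ∖ U = {λ, μ, ν, ρ, σ} — both open, so U is clopen.
  U = {λ, ξ}, X ∖ U = {μ, ν, ρ, σ} — both open, so U is clopen.
  U = {μ, ν, ρ, σ}, X ∖ U = {λ, ξ} — both open, so U is clopen.
  U = {λ, μ, ν, ρ, σ}, X ∖ U = {ξ} — both open, so U is clopen.
  U = {μ, ν, ξ, ρ, σ}, X ∖ U = {λ} — both open, so U is clopen.
  U = {λ, μ, ν, ξ, ρ, σ}, X ∖ U = ∅ — both open, so U is clopen.
Nontrivial clopen(s) exist: e.g. {μ, ν, ρ, σ}. So (X, τ) is disconnected.
Compute connected components by grouping points that agree on all clopens:
  component: {λ}
  component: {ξ}
  component: {μ, ν, ρ, σ}


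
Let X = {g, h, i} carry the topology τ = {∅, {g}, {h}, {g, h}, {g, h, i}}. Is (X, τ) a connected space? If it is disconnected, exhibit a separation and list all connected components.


(X, τ) is connected.

Find clopen sets (U ∈ τ with X ∖ U ∈ τ):
  U = ∅, X ∖ U = {g, h, i} — both open, so U is clopen.
  U = {g, h, i}, X ∖ U = ∅ — both open, so U is clopen.
Only trivial clopens (∅ and X) exist, so (X, τ) is connected.
Compute connected components by grouping points that agree on all clopens:
  component: {g, h, i}


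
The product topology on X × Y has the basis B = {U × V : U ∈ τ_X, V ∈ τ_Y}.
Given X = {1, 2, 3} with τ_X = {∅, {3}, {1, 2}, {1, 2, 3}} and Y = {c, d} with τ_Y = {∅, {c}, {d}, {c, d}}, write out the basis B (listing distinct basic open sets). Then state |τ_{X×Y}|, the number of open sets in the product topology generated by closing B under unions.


Basis B = {∅ × ∅, {3} × {c}, {3} × {d}, {1, 2} × {c}, {1, 2} × {d}, {3} × {c, d}, {1, 2, 3} × {c}, {1, 2, 3} × {d}, {1, 2} × {c, d}, {1, 2, 3} × {c, d}}; |τ_{X×Y}| = 16.

Enumerate products U × V with U ∈ τ_X, V ∈ τ_Y (deduplicated):
  ∅ × ∅ = {} (∅)
  {3} × {c} = {(3,c)}
  {3} × {d} = {(3,d)}
  {1, 2} × {c} = {(1,c), (2,c)}
  {1, 2} × {d} = {(1,d), (2,d)}
  {3} × {c, d} = {(3,c), (3,d)}
  {1, 2, 3} × {c} = {(1,c), (2,c), (3,c)}
  {1, 2, 3} × {d} = {(1,d), (2,d), (3,d)}
  {1, 2} × {c, d} = {(1,c), (1,d), (2,c), (2,d)}
  {1, 2, 3} × {c, d} = {(1,c), (1,d), (2,c), (2,d), (3,c), (3,d)}
These 10 distinct sets form the basis B.
Close under arbitrary unions to get τ_{X×Y}; counting gives |τ_{X×Y}| = 16.


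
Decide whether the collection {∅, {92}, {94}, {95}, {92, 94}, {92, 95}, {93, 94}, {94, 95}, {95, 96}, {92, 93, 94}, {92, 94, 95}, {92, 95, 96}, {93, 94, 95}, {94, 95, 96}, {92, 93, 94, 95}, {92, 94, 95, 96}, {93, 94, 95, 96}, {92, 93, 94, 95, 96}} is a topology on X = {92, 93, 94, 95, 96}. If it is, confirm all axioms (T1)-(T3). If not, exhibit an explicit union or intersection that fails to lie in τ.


τ IS a topology on X.

Axiom (T1): ∅ ∈ τ? Yes; X ∈ τ? Yes.
Axiom (T2/T3): check pairwise unions and intersections of members of τ.
All pairwise intersections and unions checked — each lies in τ. Therefore τ satisfies (T1), (T2), (T3): it IS a topology on X.


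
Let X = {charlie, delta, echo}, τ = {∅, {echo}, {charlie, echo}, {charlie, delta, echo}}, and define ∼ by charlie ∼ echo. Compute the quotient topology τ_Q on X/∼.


X/∼ = {[charlie=echo], [delta]}; |τ_Q| = 3.

Equivalence classes: [charlie=echo], [delta].
Quotient map π: X → X/∼ sends charlie ↦ [charlie=echo], delta ↦ [delta], echo ↦ [charlie=echo].
For each subset V ⊆ X/∼, compute π^{-1}(V) ⊆ X and check whether π^{-1}(V) ∈ τ. V is open in τ_Q iff π^{-1}(V) ∈ τ.
  V = {}: π^{-1}(V) = ∅ ∈ τ ✓.
  V = {[charlie=echo]}: π^{-1}(V) = {charlie, echo} ∈ τ ✓.
  V = {[delta]}: π^{-1}(V) = {delta} ∉ τ ✗.
  V = {[charlie=echo], [delta]}: π^{-1}(V) = {charlie, delta, echo} ∈ τ ✓.
Open sets in the quotient: τ_Q = {{}, {[charlie=echo]}, {[charlie=echo], [delta]}} (3 elements).


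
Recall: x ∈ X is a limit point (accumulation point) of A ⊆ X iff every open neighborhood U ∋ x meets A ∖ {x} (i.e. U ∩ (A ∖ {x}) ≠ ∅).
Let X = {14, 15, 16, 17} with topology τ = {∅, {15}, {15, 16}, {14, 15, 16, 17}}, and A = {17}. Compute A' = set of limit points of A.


A' = {14}

For each x ∈ X, list the open sets U ∈ τ with x ∈ U, then check whether U ∩ (A ∖ {x}) ≠ ∅ for every such U.
  x = 14: opens ∋ x are {14, 15, 16, 17}; each meets A ∖ {14}, so x IS a limit point.
  x = 15: open {15} ∋ x has {15} ∩ (A ∖ {15}) = ∅, so x is NOT a limit point.
  x = 16: open {15, 16} ∋ x has {15, 16} ∩ (A ∖ {16}) = ∅, so x is NOT a limit point.
  x = 17: open {14, 15, 16, 17} ∋ x has {14, 15, 16, 17} ∩ (A ∖ {17}) = ∅, so x is NOT a limit point.
Collecting: A' = {14}.


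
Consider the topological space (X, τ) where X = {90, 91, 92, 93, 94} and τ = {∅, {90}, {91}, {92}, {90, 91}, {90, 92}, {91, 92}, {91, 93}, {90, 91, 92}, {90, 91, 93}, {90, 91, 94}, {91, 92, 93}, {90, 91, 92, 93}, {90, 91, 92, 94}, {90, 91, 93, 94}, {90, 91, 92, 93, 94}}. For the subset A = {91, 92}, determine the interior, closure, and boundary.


int(A) = {91, 92}, cl(A) = {91, 92, 93, 94}, ∂A = {93, 94}.

Closed sets in (X, τ) are complements of opens:
  closed(X, τ) = {∅, {92}, {93}, {94}, {90, 94}, {92, 93}, {92, 94}, {93, 94}, {90, 92, 94}, {90, 93, 94}, {91, 93, 94}, {92, 93, 94}, {90, 91, 93, 94}, {90, 92, 93, 94}, {91, 92, 93, 94}, {90, 91, 92, 93, 94}}.
int(A) = ⋃ {U ∈ τ : U ⊆ A}. Opens contained in A: ∅, {91}, {92}, {91, 92}.
Taking the union of these: int(A) = {91, 92}.
cl(A) = ⋂ {C closed : A ⊆ C}. Closed sets containing A: {91, 92, 93, 94}, {90, 91, 92, 93, 94}.
Intersecting these: cl(A) = {91, 92, 93, 94}.
∂A = cl(A) ∖ int(A) = {91, 92, 93, 94} ∖ {91, 92} = {93, 94}.


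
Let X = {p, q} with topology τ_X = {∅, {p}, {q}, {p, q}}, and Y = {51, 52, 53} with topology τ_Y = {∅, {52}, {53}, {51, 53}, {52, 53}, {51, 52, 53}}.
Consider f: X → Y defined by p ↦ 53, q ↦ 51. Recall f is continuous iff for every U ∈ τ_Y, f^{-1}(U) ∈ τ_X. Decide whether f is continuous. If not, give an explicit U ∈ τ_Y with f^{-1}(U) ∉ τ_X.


f IS continuous.

Compute f^{-1}(U) for each U ∈ τ_Y:
  U = ∅: f^{-1}(U) = ∅ ∈ τ_X ✓.
  U = {52}: f^{-1}(U) = ∅ ∈ τ_X ✓.
  U = {53}: f^{-1}(U) = {p} ∈ τ_X ✓.
  U = {51, 53}: f^{-1}(U) = {p, q} ∈ τ_X ✓.
  U = {52, 53}: f^{-1}(U) = {p} ∈ τ_X ✓.
  U = {51, 52, 53}: f^{-1}(U) = {p, q} ∈ τ_X ✓.
Every preimage lies in τ_X, so f IS continuous.
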